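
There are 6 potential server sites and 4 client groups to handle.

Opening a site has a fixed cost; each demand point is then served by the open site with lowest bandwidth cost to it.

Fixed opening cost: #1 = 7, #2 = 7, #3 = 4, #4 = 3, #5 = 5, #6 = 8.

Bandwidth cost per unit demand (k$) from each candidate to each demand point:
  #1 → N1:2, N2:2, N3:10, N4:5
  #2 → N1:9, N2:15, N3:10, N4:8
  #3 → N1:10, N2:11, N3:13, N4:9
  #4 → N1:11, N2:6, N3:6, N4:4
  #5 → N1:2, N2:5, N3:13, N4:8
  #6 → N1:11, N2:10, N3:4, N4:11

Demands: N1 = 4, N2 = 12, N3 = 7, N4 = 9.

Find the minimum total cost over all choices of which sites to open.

Open {#1, #4, #6}: assign each demand point to its cheapest open site.
  N1→#1 4×2=8, N2→#1 12×2=24, N3→#6 7×4=28, N4→#4 9×4=36
  bandwidth cost 96, fixed 18 → total 114.
Compare {#1, #3, #4, #6}: bandwidth cost 96 + fixed 22 = 118.
Compare {#1, #4, #5, #6}: bandwidth cost 96 + fixed 23 = 119.
Compare {#1, #4}: bandwidth cost 110 + fixed 10 = 120.
All other subsets cost ≥ 118. Minimum total cost: 114.

114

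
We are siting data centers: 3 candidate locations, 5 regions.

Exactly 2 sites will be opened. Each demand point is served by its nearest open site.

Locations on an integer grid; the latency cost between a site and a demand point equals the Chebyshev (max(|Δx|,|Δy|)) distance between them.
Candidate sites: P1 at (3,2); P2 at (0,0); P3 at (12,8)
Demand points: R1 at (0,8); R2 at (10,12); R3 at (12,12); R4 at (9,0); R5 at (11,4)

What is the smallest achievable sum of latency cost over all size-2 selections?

Open {P1, P3}.
  R1→P1 6, R2→P3 4, R3→P3 4, R4→P1 6, R5→P3 4  ⇒ total 24.
Compare {P2, P3}: total 28.
Compare {P1, P2}: total 40.

24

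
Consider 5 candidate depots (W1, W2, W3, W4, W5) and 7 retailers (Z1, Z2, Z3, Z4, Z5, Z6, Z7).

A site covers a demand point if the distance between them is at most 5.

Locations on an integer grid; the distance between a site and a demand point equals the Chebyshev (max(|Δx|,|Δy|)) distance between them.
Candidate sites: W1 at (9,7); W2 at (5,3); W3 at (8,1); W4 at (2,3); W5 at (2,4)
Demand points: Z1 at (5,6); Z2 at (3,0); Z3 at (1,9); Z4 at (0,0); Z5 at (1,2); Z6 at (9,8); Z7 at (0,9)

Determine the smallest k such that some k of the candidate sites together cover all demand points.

Coverage sets (demand points within 5 of each site):
  W1: {Z1, Z6}
  W2: {Z1, Z2, Z4, Z5, Z6}
  W3: {Z1, Z2}
  W4: {Z1, Z2, Z4, Z5}
  W5: {Z1, Z2, Z3, Z4, Z5, Z7}
No single site covers all 7 demand points.
But {W1, W5} covers everything, so the minimum is 2.

2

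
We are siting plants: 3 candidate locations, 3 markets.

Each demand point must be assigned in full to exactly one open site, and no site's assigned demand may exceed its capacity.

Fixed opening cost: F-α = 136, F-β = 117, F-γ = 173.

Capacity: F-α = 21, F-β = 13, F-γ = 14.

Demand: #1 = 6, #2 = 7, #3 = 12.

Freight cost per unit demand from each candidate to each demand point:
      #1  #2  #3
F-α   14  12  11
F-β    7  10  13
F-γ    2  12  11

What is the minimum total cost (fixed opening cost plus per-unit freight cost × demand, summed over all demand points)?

Open {F-α, F-β}; cheapest assignment that respects the capacities:
  F-α (cap 21, load 12): #3 — cost 12×11 = 132
  F-β (cap 13, load 13): #1, #2 — cost 6×7 + 7×10 = 112
  Shipping 244, fixed 253 → total 497.
  Any other capacity-feasible assignment to {F-α, F-β} ships for at least 244.
Compare {F-β, F-γ}: its best feasible assignment gives total 534.
Compare {F-α, F-γ}: its best feasible assignment gives total 537.
Every other set of open sites that can feasibly serve all demand totals ≥ 534 even under its best assignment. Minimum: 497.

497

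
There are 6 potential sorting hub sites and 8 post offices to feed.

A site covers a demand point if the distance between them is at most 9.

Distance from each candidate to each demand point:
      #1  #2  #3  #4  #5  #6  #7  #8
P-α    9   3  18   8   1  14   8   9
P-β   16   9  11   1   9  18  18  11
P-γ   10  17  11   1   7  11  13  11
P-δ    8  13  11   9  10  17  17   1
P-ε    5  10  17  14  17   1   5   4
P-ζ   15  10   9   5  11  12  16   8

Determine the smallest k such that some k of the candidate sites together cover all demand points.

Coverage sets (demand points within 9 of each site):
  P-α: {#1, #2, #4, #5, #7, #8}
  P-β: {#2, #4, #5}
  P-γ: {#4, #5}
  P-δ: {#1, #4, #8}
  P-ε: {#1, #6, #7, #8}
  P-ζ: {#3, #4, #8}
No 2 sites suffice: every size-2 union leaves at least one demand point uncovered.
But {P-α, P-ε, P-ζ} covers everything, so the minimum is 3.

3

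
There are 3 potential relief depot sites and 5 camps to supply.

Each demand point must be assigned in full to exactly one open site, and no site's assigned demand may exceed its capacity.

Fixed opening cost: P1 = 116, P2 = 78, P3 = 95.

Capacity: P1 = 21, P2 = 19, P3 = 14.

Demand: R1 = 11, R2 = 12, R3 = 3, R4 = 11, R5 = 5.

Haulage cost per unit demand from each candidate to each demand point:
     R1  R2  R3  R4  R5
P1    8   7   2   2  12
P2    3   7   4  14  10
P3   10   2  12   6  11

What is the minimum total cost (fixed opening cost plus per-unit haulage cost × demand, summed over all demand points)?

424

Open {P1, P2, P3}; cheapest assignment that respects the capacities:
  P1 (cap 21, load 14): R3, R4 — cost 3×2 + 11×2 = 28
  P2 (cap 19, load 16): R1, R5 — cost 11×3 + 5×10 = 83
  P3 (cap 14, load 12): R2 — cost 12×2 = 24
  Shipping 135, fixed 289 → total 424.
  Any other capacity-feasible assignment to {P1, P2, P3} ships for at least 135.
Total demand is 42 and no other set of sites has combined capacity ≥ 42, so {P1, P2, P3} is the only feasible choice of open sites. Minimum: 424.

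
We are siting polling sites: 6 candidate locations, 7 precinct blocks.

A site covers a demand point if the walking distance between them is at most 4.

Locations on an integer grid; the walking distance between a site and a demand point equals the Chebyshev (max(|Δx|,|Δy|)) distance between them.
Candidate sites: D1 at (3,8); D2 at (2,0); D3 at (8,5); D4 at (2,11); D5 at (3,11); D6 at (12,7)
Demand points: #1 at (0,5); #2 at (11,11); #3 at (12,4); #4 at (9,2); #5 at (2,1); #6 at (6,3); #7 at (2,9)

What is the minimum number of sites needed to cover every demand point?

Coverage sets (demand points within 4 of each site):
  D1: {#1, #7}
  D2: {#5, #6}
  D3: {#3, #4, #6}
  D4: {#7}
  D5: {#7}
  D6: {#2, #3}
No 3 sites suffice: every size-3 union leaves at least one demand point uncovered.
But {D1, D2, D3, D6} covers everything, so the minimum is 4.

4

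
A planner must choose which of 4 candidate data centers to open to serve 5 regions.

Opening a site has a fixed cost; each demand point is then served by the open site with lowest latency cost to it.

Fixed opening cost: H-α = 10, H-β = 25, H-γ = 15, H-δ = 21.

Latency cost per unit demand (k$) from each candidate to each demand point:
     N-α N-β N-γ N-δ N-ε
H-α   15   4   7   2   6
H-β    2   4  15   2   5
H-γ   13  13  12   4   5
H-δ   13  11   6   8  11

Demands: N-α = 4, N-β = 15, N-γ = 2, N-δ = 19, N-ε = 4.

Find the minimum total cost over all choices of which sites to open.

175

Open {H-α, H-β}: assign each demand point to its cheapest open site.
  N-α→H-β 4×2=8, N-β→H-α 15×4=60, N-γ→H-α 2×7=14, N-δ→H-α 19×2=38, N-ε→H-β 4×5=20
  latency cost 140, fixed 35 → total 175.
Compare {H-β}: latency cost 156 + fixed 25 = 181.
Compare {H-β, H-δ}: latency cost 138 + fixed 46 = 184.
Compare {H-β, H-γ}: latency cost 150 + fixed 40 = 190.
All other subsets cost ≥ 181. Minimum total cost: 175.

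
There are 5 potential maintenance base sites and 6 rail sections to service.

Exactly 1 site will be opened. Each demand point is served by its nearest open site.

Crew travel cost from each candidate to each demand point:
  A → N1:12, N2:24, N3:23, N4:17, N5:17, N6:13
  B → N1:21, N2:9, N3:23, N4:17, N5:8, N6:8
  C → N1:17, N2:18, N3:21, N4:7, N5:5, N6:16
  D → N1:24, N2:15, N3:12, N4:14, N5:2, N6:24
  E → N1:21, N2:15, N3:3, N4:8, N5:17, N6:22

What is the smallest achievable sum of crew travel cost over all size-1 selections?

84

Open {C}.
  N1→C 17, N2→C 18, N3→C 21, N4→C 7, N5→C 5, N6→C 16  ⇒ total 84.
Compare {B}: total 86.
Compare {E}: total 86.
No size-1 selection does better; minimum is 84.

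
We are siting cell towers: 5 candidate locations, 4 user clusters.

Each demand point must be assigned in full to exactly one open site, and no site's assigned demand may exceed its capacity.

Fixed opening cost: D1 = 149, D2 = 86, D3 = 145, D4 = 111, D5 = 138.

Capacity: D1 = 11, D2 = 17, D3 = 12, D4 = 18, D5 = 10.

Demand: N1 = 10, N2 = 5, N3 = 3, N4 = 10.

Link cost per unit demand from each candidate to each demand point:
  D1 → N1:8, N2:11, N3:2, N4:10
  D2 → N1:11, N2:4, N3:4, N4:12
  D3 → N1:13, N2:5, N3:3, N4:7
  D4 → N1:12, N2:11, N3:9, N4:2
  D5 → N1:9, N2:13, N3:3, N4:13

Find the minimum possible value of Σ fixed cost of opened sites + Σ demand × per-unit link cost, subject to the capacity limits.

Open {D2, D4}; cheapest assignment that respects the capacities:
  D2 (cap 17, load 15): N1, N2 — cost 10×11 + 5×4 = 130
  D4 (cap 18, load 13): N3, N4 — cost 3×9 + 10×2 = 47
  Shipping 177, fixed 197 → total 374.
  Any other capacity-feasible assignment to {D2, D4} ships for at least 177.
Compare {D4, D5}: its best feasible assignment gives total 441.
Compare {D1, D4}: its best feasible assignment gives total 442.
Every other set of open sites that can feasibly serve all demand totals ≥ 441 even under its best assignment. Minimum: 374.

374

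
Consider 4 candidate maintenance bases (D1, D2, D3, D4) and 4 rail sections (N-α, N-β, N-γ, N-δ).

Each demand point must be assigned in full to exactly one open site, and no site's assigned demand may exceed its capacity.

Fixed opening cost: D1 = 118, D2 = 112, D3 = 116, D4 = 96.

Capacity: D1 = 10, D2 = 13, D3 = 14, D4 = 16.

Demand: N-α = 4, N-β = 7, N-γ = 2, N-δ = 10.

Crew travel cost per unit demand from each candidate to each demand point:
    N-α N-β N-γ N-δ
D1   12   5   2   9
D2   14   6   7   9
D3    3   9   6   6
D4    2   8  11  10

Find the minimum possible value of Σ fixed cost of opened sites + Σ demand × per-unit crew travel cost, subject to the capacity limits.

345

Open {D1, D3}; cheapest assignment that respects the capacities:
  D1 (cap 10, load 9): N-β, N-γ — cost 7×5 + 2×2 = 39
  D3 (cap 14, load 14): N-α, N-δ — cost 4×3 + 10×6 = 72
  Shipping 111, fixed 234 → total 345.
  Any other capacity-feasible assignment to {D1, D3} ships for at least 111.
Compare {D3, D4}: its best feasible assignment gives total 348.
Compare {D2, D3}: its best feasible assignment gives total 356.
Every other set of open sites that can feasibly serve all demand totals ≥ 348 even under its best assignment. Minimum: 345.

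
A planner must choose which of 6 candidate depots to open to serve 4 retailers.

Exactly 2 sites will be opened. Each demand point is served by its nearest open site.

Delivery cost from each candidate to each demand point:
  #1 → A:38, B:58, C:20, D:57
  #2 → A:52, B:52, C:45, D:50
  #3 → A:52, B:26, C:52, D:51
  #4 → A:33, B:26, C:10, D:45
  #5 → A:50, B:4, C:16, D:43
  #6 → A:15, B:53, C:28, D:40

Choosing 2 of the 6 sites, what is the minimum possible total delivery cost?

Open {#5, #6}.
  A→#6 15, B→#5 4, C→#5 16, D→#6 40  ⇒ total 75.
Compare {#4, #5}: total 90.
Compare {#4, #6}: total 91.
No size-2 selection does better; minimum is 75.

75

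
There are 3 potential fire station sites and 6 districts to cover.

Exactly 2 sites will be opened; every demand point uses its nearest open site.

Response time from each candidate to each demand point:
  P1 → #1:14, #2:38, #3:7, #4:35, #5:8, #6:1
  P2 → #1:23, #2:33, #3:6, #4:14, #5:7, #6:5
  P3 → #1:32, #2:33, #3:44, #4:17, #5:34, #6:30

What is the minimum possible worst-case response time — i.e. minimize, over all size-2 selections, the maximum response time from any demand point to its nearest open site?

Open {P1, P2}.
  Farthest demand point is #2 at response time 33 (to P2); all others are ≤ 33.
With {P1, P3} the worst case is 33.
With {P2, P3} the worst case is 33.
No size-2 selection achieves below 33.

33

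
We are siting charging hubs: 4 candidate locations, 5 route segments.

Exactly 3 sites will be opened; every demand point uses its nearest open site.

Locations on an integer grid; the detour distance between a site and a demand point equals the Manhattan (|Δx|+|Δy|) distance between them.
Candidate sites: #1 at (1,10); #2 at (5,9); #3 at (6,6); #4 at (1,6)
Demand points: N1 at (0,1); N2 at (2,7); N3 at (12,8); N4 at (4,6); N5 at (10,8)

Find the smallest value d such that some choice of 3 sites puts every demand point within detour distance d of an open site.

Open {#1, #2, #4}.
  Farthest demand point is N3 at detour distance 8 (to #2); all others are ≤ 8.
With {#1, #3, #4} the worst case is 8.
With {#2, #3, #4} the worst case is 8.
No size-3 selection achieves below 8.

8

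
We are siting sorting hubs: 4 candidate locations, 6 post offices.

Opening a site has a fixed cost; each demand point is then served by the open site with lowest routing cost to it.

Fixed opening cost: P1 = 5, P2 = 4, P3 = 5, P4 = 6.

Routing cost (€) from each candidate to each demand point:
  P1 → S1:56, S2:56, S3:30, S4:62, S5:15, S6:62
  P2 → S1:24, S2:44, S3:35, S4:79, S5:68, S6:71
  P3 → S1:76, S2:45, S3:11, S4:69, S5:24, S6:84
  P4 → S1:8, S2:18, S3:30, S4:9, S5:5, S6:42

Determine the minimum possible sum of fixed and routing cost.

Open {P3, P4}: assign each demand point to its cheapest open site.
  S1→P4 8, S2→P4 18, S3→P3 11, S4→P4 9, S5→P4 5, S6→P4 42
  routing cost 93, fixed 11 → total 104.
Compare {P2, P3, P4}: routing cost 93 + fixed 15 = 108.
Compare {P1, P3, P4}: routing cost 93 + fixed 16 = 109.
Compare {P1, P2, P3, P4}: routing cost 93 + fixed 20 = 113.
All other subsets cost ≥ 108. Minimum total cost: 104.

104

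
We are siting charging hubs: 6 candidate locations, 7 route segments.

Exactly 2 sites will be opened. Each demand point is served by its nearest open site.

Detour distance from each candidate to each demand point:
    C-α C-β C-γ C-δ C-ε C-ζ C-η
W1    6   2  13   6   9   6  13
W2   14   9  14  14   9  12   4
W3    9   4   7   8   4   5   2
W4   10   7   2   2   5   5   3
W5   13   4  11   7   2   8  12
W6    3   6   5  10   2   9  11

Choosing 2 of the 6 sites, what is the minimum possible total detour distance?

Open {W4, W6}.
  C-α→W6 3, C-β→W6 6, C-γ→W4 2, C-δ→W4 2, C-ε→W6 2, C-ζ→W4 5, C-η→W4 3  ⇒ total 23.
Compare {W1, W4}: total 25.
Compare {W3, W4}: total 28.
No size-2 selection does better; minimum is 23.

23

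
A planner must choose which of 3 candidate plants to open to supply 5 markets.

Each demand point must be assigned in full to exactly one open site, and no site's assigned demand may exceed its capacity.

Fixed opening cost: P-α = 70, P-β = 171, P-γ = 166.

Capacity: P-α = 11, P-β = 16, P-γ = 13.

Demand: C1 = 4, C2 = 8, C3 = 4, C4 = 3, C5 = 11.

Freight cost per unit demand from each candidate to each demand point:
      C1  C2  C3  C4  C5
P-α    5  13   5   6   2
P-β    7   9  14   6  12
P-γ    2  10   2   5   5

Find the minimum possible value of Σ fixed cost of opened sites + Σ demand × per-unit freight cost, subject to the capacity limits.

Open {P-α, P-β, P-γ}; cheapest assignment that respects the capacities:
  P-α (cap 11, load 11): C5 — cost 11×2 = 22
  P-β (cap 16, load 8): C2 — cost 8×9 = 72
  P-γ (cap 13, load 11): C1, C3, C4 — cost 4×2 + 4×2 + 3×5 = 31
  Shipping 125, fixed 407 → total 532.
  Any other capacity-feasible assignment to {P-α, P-β, P-γ} ships for at least 125.
Total demand is 30 and no other set of sites has combined capacity ≥ 30, so {P-α, P-β, P-γ} is the only feasible choice of open sites. Minimum: 532.

532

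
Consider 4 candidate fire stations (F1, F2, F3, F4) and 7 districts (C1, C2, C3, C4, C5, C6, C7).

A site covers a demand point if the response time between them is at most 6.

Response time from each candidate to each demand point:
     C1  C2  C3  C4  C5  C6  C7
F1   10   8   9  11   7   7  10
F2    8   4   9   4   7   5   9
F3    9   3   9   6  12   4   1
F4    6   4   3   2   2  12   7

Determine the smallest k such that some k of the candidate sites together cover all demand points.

Coverage sets (demand points within 6 of each site):
  F1: {}
  F2: {C2, C4, C6}
  F3: {C2, C4, C6, C7}
  F4: {C1, C2, C3, C4, C5}
No single site covers all 7 demand points.
But {F3, F4} covers everything, so the minimum is 2.

2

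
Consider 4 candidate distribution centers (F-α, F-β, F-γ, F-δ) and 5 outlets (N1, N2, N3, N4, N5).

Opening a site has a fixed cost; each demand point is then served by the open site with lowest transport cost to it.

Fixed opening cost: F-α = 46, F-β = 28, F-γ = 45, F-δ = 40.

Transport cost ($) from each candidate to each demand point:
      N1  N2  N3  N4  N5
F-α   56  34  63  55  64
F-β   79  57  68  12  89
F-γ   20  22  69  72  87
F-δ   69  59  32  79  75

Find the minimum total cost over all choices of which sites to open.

274

Open {F-β, F-γ, F-δ}: assign each demand point to its cheapest open site.
  N1→F-γ 20, N2→F-γ 22, N3→F-δ 32, N4→F-β 12, N5→F-δ 75
  transport cost 161, fixed 113 → total 274.
Compare {F-β, F-γ}: transport cost 209 + fixed 73 = 282.
Compare {F-α, F-β, F-γ}: transport cost 181 + fixed 119 = 300.
Compare {F-α, F-β}: transport cost 229 + fixed 74 = 303.
All other subsets cost ≥ 282. Minimum total cost: 274.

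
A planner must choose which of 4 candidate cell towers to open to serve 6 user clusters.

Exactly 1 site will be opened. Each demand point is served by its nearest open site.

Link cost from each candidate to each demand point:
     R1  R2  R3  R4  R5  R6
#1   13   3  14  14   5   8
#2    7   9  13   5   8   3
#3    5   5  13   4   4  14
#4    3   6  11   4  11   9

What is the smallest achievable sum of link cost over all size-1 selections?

Open {#4}.
  R1→#4 3, R2→#4 6, R3→#4 11, R4→#4 4, R5→#4 11, R6→#4 9  ⇒ total 44.
Compare {#2}: total 45.
Compare {#3}: total 45.
No size-1 selection does better; minimum is 44.

44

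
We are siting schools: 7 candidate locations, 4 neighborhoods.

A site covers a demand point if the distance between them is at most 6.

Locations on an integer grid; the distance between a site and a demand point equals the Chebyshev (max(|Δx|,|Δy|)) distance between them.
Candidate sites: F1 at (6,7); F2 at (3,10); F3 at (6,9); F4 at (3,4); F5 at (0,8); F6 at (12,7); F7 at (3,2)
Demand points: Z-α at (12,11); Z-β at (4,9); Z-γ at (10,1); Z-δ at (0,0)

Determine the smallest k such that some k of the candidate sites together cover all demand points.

Coverage sets (demand points within 6 of each site):
  F1: {Z-α, Z-β, Z-γ}
  F2: {Z-β}
  F3: {Z-α, Z-β}
  F4: {Z-β, Z-δ}
  F5: {Z-β}
  F6: {Z-α, Z-γ}
  F7: {Z-δ}
No single site covers all 4 demand points.
But {F1, F4} covers everything, so the minimum is 2.

2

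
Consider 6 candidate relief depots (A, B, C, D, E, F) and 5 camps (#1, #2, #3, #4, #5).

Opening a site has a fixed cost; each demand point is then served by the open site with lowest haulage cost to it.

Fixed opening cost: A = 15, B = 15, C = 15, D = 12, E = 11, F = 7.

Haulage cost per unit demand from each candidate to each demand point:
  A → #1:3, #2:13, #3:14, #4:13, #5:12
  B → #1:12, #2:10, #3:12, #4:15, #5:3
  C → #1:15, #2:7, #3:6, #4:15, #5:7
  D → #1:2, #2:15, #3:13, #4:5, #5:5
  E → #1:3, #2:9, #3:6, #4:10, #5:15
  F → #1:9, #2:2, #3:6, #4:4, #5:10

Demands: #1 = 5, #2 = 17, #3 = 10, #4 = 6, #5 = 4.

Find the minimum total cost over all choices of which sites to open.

Open {D, F}: assign each demand point to its cheapest open site.
  #1→D 5×2=10, #2→F 17×2=34, #3→F 10×6=60, #4→F 6×4=24, #5→D 4×5=20
  haulage cost 148, fixed 19 → total 167.
Compare {B, D, F}: haulage cost 140 + fixed 34 = 174.
Compare {B, E, F}: haulage cost 145 + fixed 33 = 178.
Compare {D, E, F}: haulage cost 148 + fixed 30 = 178.
All other subsets cost ≥ 174. Minimum total cost: 167.

167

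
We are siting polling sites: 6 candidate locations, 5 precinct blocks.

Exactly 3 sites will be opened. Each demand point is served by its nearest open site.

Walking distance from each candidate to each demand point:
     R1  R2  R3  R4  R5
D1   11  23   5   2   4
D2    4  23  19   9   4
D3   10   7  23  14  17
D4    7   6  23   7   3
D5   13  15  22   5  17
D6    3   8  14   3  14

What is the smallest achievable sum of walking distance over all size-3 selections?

Open {D1, D4, D6}.
  R1→D6 3, R2→D4 6, R3→D1 5, R4→D1 2, R5→D4 3  ⇒ total 19.
Compare {D1, D2, D4}: total 20.
Compare {D1, D3, D6}: total 21.
No size-3 selection does better; minimum is 19.

19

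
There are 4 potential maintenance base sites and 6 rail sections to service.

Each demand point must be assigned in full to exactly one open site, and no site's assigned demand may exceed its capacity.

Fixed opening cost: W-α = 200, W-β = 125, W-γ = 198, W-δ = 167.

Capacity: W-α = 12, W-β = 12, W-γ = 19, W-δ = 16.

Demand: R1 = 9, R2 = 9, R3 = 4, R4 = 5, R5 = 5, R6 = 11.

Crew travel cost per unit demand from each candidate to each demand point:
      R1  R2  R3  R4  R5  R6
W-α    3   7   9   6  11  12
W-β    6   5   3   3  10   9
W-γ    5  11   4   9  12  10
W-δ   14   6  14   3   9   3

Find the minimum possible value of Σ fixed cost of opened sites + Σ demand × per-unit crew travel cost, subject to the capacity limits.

704

Open {W-β, W-γ, W-δ}; cheapest assignment that respects the capacities:
  W-β (cap 12, load 9): R2 — cost 9×5 = 45
  W-γ (cap 19, load 18): R1, R3, R5 — cost 9×5 + 4×4 + 5×12 = 121
  W-δ (cap 16, load 16): R4, R6 — cost 5×3 + 11×3 = 48
  Shipping 214, fixed 490 → total 704.
  Any other capacity-feasible assignment to {W-β, W-γ, W-δ} ships for at least 214.
Compare {W-α, W-γ, W-δ}: its best feasible assignment gives total 797.
Compare {W-α, W-β, W-γ, W-δ}: its best feasible assignment gives total 886.
Every other set of open sites that can feasibly serve all demand totals ≥ 797 even under its best assignment. Minimum: 704.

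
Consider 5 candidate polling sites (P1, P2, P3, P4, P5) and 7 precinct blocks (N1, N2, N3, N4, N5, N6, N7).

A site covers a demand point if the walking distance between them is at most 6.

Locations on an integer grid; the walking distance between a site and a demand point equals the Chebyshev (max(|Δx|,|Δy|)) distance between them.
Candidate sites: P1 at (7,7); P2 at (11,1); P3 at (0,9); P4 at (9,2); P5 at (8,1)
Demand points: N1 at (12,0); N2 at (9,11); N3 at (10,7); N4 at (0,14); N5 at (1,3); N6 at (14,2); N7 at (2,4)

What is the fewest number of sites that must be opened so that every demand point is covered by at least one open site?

Coverage sets (demand points within 6 of each site):
  P1: {N2, N3, N5, N7}
  P2: {N1, N3, N6}
  P3: {N4, N5, N7}
  P4: {N1, N3, N6}
  P5: {N1, N3, N6, N7}
No 2 sites suffice: every size-2 union leaves at least one demand point uncovered.
But {P1, P2, P3} covers everything, so the minimum is 3.

3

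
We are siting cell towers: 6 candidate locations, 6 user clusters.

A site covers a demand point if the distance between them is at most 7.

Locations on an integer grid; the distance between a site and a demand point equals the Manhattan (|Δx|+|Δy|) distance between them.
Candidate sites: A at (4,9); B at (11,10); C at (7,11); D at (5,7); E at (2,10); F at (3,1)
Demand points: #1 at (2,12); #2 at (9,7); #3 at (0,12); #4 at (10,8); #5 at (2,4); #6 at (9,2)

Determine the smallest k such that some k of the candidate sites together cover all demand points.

2

Coverage sets (demand points within 7 of each site):
  A: {#1, #2, #3, #4, #5}
  B: {#2, #4}
  C: {#1, #2, #4}
  D: {#2, #4, #5}
  E: {#1, #3, #5}
  F: {#5, #6}
No single site covers all 6 demand points.
But {A, F} covers everything, so the minimum is 2.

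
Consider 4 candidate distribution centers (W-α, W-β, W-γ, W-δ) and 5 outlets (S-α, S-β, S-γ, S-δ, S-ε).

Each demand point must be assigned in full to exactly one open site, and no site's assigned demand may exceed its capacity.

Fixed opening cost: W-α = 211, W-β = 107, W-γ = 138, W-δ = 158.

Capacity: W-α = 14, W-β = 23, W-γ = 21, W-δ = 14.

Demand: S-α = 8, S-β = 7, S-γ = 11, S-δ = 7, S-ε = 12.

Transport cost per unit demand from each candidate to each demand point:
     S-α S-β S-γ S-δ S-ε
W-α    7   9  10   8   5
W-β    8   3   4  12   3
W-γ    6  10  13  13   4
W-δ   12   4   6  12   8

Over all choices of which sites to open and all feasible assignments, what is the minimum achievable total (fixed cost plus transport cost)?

643

Open {W-β, W-γ, W-δ}; cheapest assignment that respects the capacities:
  W-β (cap 23, load 23): S-γ, S-ε — cost 11×4 + 12×3 = 80
  W-γ (cap 21, load 8): S-α — cost 8×6 = 48
  W-δ (cap 14, load 14): S-β, S-δ — cost 7×4 + 7×12 = 112
  Shipping 240, fixed 403 → total 643.
  Any other capacity-feasible assignment to {W-β, W-γ, W-δ} ships for at least 240.
Compare {W-α, W-β, W-γ}: its best feasible assignment gives total 673.
Compare {W-α, W-β, W-δ}: its best feasible assignment gives total 724.
Every other set of open sites that can feasibly serve all demand totals ≥ 673 even under its best assignment. Minimum: 643.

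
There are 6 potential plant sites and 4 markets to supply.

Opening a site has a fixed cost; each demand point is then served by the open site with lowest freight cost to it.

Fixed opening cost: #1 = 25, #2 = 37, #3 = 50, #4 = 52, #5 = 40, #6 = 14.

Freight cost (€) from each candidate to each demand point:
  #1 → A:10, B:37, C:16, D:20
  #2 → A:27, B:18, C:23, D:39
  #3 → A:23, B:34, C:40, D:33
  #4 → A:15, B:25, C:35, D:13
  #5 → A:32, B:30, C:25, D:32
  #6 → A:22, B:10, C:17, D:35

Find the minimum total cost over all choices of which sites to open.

95

Open {#1, #6}: assign each demand point to its cheapest open site.
  A→#1 10, B→#6 10, C→#1 16, D→#1 20
  freight cost 56, fixed 39 → total 95.
Compare {#6}: freight cost 84 + fixed 14 = 98.
Compare {#1}: freight cost 83 + fixed 25 = 108.
Compare {#4, #6}: freight cost 55 + fixed 66 = 121.
All other subsets cost ≥ 98. Minimum total cost: 95.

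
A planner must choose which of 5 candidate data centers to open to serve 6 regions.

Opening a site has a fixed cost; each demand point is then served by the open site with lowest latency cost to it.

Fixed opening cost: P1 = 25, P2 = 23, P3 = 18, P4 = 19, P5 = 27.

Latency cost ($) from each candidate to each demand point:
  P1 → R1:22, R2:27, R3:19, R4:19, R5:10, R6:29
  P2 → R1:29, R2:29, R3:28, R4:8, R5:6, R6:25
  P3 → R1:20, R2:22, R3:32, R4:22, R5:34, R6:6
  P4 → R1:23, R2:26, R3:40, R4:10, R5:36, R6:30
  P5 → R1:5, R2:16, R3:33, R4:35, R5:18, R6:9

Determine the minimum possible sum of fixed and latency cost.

122

Open {P2, P5}: assign each demand point to its cheapest open site.
  R1→P5 5, R2→P5 16, R3→P2 28, R4→P2 8, R5→P2 6, R6→P5 9
  latency cost 72, fixed 50 → total 122.
Compare {P1, P5}: latency cost 78 + fixed 52 = 130.
Compare {P2, P3}: latency cost 90 + fixed 41 = 131.
Compare {P4, P5}: latency cost 91 + fixed 46 = 137.
All other subsets cost ≥ 130. Minimum total cost: 122.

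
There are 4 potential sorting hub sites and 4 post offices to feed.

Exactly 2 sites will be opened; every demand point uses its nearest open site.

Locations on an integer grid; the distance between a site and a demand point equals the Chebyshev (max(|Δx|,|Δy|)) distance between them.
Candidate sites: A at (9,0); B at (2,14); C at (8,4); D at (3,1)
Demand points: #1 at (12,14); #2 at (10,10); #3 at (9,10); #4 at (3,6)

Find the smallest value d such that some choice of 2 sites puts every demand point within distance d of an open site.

Open {A, B}.
  Farthest demand point is #1 at distance 10 (to B); all others are ≤ 10.
With {A, C} the worst case is 10.
With {B, C} the worst case is 10.
No size-2 selection achieves below 10.

10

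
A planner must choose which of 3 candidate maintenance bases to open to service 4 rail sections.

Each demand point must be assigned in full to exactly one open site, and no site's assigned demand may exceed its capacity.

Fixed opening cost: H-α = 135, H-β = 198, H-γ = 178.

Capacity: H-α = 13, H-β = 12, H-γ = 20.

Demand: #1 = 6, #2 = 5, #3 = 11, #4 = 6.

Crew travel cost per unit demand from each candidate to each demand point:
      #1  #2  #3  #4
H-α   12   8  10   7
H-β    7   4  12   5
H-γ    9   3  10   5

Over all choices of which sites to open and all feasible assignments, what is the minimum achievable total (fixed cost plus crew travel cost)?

522

Open {H-α, H-γ}; cheapest assignment that respects the capacities:
  H-α (cap 13, load 11): #3 — cost 11×10 = 110
  H-γ (cap 20, load 17): #1, #2, #4 — cost 6×9 + 5×3 + 6×5 = 99
  Shipping 209, fixed 313 → total 522.
  Any other capacity-feasible assignment to {H-α, H-γ} ships for at least 209.
Compare {H-β, H-γ}: its best feasible assignment gives total 573.
Compare {H-α, H-β, H-γ}: its best feasible assignment gives total 708.
Every other set of open sites that can feasibly serve all demand totals ≥ 573 even under its best assignment. Minimum: 522.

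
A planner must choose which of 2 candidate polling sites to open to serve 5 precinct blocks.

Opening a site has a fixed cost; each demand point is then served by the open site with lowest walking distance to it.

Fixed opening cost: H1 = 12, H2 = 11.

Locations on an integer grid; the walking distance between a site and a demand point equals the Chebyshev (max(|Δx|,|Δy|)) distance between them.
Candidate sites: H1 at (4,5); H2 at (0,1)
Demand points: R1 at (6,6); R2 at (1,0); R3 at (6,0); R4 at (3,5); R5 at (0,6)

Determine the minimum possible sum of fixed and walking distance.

Open {H1}: assign each demand point to its cheapest open site.
  R1→H1 2, R2→H1 5, R3→H1 5, R4→H1 1, R5→H1 4
  walking distance 17, fixed 12 → total 29.
Compare {H2}: walking distance 22 + fixed 11 = 33.
Compare {H1, H2}: walking distance 13 + fixed 23 = 36.

29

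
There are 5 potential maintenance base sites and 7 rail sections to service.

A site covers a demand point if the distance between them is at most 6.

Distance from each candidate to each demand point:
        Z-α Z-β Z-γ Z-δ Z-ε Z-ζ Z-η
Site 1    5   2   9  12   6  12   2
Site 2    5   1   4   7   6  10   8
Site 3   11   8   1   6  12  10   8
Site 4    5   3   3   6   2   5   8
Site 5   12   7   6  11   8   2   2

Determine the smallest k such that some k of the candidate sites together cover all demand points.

Coverage sets (demand points within 6 of each site):
  Site 1: {Z-α, Z-β, Z-ε, Z-η}
  Site 2: {Z-α, Z-β, Z-γ, Z-ε}
  Site 3: {Z-γ, Z-δ}
  Site 4: {Z-α, Z-β, Z-γ, Z-δ, Z-ε, Z-ζ}
  Site 5: {Z-γ, Z-ζ, Z-η}
No single site covers all 7 demand points.
But {Site 1, Site 4} covers everything, so the minimum is 2.

2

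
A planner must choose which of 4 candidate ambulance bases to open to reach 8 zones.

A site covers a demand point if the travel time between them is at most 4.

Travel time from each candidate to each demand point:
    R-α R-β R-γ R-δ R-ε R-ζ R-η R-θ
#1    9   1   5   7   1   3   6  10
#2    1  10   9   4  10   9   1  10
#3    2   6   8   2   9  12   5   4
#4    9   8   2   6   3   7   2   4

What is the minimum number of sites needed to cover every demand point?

Coverage sets (demand points within 4 of each site):
  #1: {R-β, R-ε, R-ζ}
  #2: {R-α, R-δ, R-η}
  #3: {R-α, R-δ, R-θ}
  #4: {R-γ, R-ε, R-η, R-θ}
No 2 sites suffice: every size-2 union leaves at least one demand point uncovered.
But {#1, #2, #4} covers everything, so the minimum is 3.

3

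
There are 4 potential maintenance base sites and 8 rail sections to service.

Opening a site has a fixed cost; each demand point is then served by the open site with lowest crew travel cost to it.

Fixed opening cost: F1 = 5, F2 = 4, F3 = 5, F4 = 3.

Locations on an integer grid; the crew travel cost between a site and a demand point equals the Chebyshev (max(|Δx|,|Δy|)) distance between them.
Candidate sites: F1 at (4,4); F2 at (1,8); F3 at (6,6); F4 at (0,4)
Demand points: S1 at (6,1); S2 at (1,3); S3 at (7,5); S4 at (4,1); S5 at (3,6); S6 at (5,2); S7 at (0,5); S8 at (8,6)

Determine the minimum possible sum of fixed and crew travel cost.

27

Open {F1, F4}: assign each demand point to its cheapest open site.
  S1→F1 3, S2→F4 1, S3→F1 3, S4→F1 3, S5→F1 2, S6→F1 2, S7→F4 1, S8→F1 4
  crew travel cost 19, fixed 8 → total 27.
Compare {F1, F3, F4}: crew travel cost 15 + fixed 13 = 28.
Compare {F1}: crew travel cost 24 + fixed 5 = 29.
Compare {F3, F4}: crew travel cost 21 + fixed 8 = 29.
All other subsets cost ≥ 28. Minimum total cost: 27.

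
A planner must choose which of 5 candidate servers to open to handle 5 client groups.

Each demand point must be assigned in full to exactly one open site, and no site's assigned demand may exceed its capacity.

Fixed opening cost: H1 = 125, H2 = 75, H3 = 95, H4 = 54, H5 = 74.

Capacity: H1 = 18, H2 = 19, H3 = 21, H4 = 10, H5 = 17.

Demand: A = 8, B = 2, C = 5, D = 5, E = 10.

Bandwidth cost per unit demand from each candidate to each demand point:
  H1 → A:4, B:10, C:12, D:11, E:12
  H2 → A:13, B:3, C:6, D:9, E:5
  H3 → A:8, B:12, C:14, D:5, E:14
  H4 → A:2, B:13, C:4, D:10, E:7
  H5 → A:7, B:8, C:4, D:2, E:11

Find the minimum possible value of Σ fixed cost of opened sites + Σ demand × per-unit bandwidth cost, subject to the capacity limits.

Open {H2, H5}; cheapest assignment that respects the capacities:
  H2 (cap 19, load 17): B, C, E — cost 2×3 + 5×6 + 10×5 = 86
  H5 (cap 17, load 13): A, D — cost 8×7 + 5×2 = 66
  Shipping 152, fixed 149 → total 301.
  Any other capacity-feasible assignment to {H2, H5} ships for at least 152.
Compare {H2, H4, H5}: its best feasible assignment gives total 305.
Compare {H2, H3}: its best feasible assignment gives total 345.
Every other set of open sites that can feasibly serve all demand totals ≥ 305 even under its best assignment. Minimum: 301.

301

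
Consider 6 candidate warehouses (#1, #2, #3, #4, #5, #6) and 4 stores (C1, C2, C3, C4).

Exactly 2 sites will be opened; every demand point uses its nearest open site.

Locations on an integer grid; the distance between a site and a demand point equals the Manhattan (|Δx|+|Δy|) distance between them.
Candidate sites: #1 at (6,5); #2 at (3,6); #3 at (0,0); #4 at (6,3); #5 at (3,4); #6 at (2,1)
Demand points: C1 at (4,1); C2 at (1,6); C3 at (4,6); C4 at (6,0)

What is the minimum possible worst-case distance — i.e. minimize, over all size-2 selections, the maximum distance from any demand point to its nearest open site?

4

Open {#2, #4}.
  Farthest demand point is C1 at distance 4 (to #4); all others are ≤ 4.
With {#4, #5} the worst case is 4.
With {#1, #5} the worst case is 5.
No size-2 selection achieves below 4.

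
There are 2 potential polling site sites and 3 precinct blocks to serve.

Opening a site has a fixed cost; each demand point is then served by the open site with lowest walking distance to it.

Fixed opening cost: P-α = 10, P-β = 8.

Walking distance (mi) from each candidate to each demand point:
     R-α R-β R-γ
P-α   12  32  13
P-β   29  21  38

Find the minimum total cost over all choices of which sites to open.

64

Open {P-α, P-β}: assign each demand point to its cheapest open site.
  R-α→P-α 12, R-β→P-β 21, R-γ→P-α 13
  walking distance 46, fixed 18 → total 64.
Compare {P-α}: walking distance 57 + fixed 10 = 67.
Compare {P-β}: walking distance 88 + fixed 8 = 96.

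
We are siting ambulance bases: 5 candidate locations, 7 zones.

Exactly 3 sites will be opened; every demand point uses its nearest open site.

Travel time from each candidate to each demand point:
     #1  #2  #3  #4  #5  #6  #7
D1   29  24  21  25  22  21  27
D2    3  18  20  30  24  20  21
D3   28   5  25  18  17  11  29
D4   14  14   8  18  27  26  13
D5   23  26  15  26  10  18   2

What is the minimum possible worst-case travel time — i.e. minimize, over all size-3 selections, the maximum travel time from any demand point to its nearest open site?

Open {D1, D3, D4}.
  Farthest demand point is #4 at travel time 18 (to D3); all others are ≤ 18.
With {D1, D4, D5} the worst case is 18.
With {D2, D3, D4} the worst case is 18.
No size-3 selection achieves below 18.

18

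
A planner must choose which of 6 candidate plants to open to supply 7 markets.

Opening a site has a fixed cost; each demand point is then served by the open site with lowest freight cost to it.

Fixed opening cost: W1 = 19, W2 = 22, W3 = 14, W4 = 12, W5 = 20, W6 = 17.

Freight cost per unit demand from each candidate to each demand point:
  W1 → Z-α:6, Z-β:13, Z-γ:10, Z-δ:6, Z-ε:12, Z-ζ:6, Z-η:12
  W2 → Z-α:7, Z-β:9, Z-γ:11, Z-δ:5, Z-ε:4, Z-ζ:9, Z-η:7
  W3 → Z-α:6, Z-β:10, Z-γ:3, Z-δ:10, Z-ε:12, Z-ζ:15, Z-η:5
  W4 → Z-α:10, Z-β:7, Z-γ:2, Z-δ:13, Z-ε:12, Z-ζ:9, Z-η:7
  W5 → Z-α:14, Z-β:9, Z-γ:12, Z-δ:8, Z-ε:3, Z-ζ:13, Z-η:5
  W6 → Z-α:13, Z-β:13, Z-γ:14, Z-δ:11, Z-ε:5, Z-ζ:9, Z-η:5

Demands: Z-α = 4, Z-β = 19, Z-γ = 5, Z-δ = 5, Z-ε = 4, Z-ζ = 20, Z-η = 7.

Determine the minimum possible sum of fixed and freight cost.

415

Open {W1, W4, W5}: assign each demand point to its cheapest open site.
  Z-α→W1 4×6=24, Z-β→W4 19×7=133, Z-γ→W4 5×2=10, Z-δ→W1 5×6=30, Z-ε→W5 4×3=12, Z-ζ→W1 20×6=120, Z-η→W5 7×5=35
  freight cost 364, fixed 51 → total 415.
Compare {W1, W4, W6}: freight cost 372 + fixed 48 = 420.
Compare {W1, W3, W4, W5}: freight cost 364 + fixed 65 = 429.
Compare {W1, W2, W4}: freight cost 377 + fixed 53 = 430.
All other subsets cost ≥ 420. Minimum total cost: 415.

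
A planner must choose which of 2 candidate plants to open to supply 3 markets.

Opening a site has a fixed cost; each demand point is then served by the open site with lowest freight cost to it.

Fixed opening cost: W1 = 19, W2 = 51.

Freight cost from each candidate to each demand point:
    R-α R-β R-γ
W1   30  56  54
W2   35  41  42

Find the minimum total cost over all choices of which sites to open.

Open {W1}: assign each demand point to its cheapest open site.
  R-α→W1 30, R-β→W1 56, R-γ→W1 54
  freight cost 140, fixed 19 → total 159.
Compare {W2}: freight cost 118 + fixed 51 = 169.
Compare {W1, W2}: freight cost 113 + fixed 70 = 183.

159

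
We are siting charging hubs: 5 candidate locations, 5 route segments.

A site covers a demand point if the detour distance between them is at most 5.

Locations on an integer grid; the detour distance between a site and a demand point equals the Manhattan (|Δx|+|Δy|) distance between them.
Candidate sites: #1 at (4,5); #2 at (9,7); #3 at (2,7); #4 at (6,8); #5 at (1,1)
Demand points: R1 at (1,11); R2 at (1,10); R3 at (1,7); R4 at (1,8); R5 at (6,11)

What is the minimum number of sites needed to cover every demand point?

2

Coverage sets (demand points within 5 of each site):
  #1: {R3}
  #2: {}
  #3: {R1, R2, R3, R4}
  #4: {R4, R5}
  #5: {}
No single site covers all 5 demand points.
But {#3, #4} covers everything, so the minimum is 2.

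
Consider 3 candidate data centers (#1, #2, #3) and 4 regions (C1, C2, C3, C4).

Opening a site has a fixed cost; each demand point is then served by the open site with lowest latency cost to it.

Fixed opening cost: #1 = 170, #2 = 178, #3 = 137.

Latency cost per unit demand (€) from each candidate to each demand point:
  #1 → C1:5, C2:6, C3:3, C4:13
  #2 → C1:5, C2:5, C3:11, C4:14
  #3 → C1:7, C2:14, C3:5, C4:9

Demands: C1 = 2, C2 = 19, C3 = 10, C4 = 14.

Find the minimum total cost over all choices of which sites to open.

Open {#1}: assign each demand point to its cheapest open site.
  C1→#1 2×5=10, C2→#1 19×6=114, C3→#1 10×3=30, C4→#1 14×13=182
  latency cost 336, fixed 170 → total 506.
Compare {#1, #3}: latency cost 280 + fixed 307 = 587.
Compare {#2}: latency cost 411 + fixed 178 = 589.
Compare {#3}: latency cost 456 + fixed 137 = 593.
All other subsets cost ≥ 587. Minimum total cost: 506.

506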